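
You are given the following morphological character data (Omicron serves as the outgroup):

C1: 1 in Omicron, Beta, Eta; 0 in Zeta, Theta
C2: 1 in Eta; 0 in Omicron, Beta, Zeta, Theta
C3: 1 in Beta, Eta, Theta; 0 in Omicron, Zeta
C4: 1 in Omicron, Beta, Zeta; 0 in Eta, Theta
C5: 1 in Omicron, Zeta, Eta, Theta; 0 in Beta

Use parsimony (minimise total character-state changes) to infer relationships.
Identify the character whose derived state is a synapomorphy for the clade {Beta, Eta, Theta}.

C3

Character polarity is set by the outgroup: the derived state is whichever differs from the outgroup's state, so for C1, C4, C5 the derived state is '0', and for the remaining characters it is '1'.
C1 groups Theta and Zeta, which is incompatible with the clades supported by the remaining characters; treating it as convergent (homoplasy) costs fewer steps than any alternative tree.
C2 (derived state '1') is unique to Eta (autapomorphy; uninformative for grouping).
Only Beta, Eta, and Theta show the derived state '1' for C3, supporting them as a clade.
C4 (derived state '0') is shared by Eta and Theta — a synapomorphy uniting that clade.
C5: derived state '0' in Beta only — an autapomorphy, so it tells us nothing about relationships among taxa.
Most parsimonious ingroup topology: ((Beta,(Eta,Theta)),Zeta).
The clade {Beta, Eta, Theta} is supported by C3: its derived state '1' occurs in exactly those taxa and in no other taxon (including the outgroup).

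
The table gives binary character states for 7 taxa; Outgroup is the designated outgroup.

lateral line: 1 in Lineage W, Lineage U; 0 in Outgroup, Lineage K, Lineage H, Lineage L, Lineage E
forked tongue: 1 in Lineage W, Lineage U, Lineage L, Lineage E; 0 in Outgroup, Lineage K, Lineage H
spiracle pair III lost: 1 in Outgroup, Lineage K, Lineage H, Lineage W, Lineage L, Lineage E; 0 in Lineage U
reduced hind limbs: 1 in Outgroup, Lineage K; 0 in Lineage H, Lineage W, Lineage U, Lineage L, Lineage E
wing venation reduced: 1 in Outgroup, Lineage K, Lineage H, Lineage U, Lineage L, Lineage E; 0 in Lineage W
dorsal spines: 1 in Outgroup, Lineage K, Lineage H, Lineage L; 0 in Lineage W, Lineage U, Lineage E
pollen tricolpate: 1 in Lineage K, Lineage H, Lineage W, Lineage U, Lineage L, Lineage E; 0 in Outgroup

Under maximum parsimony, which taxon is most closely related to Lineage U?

Lineage W

Character polarity is set by the outgroup: the derived state is whichever differs from the outgroup's state, so for spiracle pair III lost, reduced hind limbs, wing venation reduced, dorsal spines the derived state is '0', and for the remaining characters it is '1'.
lateral line: derived state '1' in Lineage U and Lineage W only — synapomorphy for {Lineage U, Lineage W}.
forked tongue: derived state '1' in Lineage E, Lineage L, Lineage U, and Lineage W only — synapomorphy for {Lineage E, Lineage L, Lineage U, Lineage W}.
spiracle pair III lost: derived state '0' in Lineage U only — an autapomorphy, so it tells us nothing about relationships among taxa.
reduced hind limbs: derived state '0' in Lineage E, Lineage H, Lineage L, Lineage U, and Lineage W only — synapomorphy for {Lineage E, Lineage H, Lineage L, Lineage U, Lineage W}.
wing venation reduced: derived state '0' in Lineage W only — an autapomorphy, so it tells us nothing about relationships among taxa.
dorsal spines: derived state '0' in Lineage E, Lineage U, and Lineage W only — synapomorphy for {Lineage E, Lineage U, Lineage W}.
pollen tricolpate (derived state '1') is shared by all ingroup taxa — unites the whole ingroup.
Most parsimonious ingroup topology: ((((Lineage E,(Lineage W,Lineage U)),Lineage L),Lineage H),Lineage K).
Lineage U and Lineage W form a cherry on this tree, so they are sister taxa.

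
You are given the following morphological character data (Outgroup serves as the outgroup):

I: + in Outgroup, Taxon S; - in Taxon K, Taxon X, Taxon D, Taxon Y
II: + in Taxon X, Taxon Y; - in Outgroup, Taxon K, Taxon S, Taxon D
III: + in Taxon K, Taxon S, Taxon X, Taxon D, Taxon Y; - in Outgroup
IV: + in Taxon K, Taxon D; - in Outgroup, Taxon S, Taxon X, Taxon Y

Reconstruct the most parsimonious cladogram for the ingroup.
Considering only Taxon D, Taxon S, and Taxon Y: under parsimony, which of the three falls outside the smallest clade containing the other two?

Taxon S

Character polarity is set by the outgroup: the derived state is whichever differs from the outgroup's state, so for I the derived state is '-', and for the remaining characters it is '+'.
Only Taxon D, Taxon K, Taxon X, and Taxon Y show the derived state '-' for I, supporting them as a clade.
Only Taxon X and Taxon Y show the derived state '+' for II, supporting them as a clade.
All ingroup taxa share the derived state '+' for III; it defines the ingroup but does not resolve relationships within it.
IV: derived state '+' in Taxon D and Taxon K only — synapomorphy for {Taxon D, Taxon K}.
Most parsimonious ingroup topology: (((Taxon K,Taxon D),(Taxon X,Taxon Y)),Taxon S).
Taxon D and Taxon Y share a more recent common ancestor with each other than either does with Taxon S, so Taxon S is the least closely related of the three.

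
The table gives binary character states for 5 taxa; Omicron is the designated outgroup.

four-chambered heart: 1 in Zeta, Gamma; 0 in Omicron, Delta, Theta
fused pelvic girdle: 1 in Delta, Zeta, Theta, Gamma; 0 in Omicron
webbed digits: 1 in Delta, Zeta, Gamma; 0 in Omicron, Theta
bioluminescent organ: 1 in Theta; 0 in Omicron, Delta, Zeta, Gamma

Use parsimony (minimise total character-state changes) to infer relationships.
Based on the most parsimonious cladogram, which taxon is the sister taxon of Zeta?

Gamma

The outgroup has state '0' for every character, so '1' is the derived state throughout.
four-chambered heart (derived state '1') is shared by Gamma and Zeta — a synapomorphy uniting that clade.
fused pelvic girdle (derived state '1') is shared by all ingroup taxa — unites the whole ingroup.
webbed digits: derived state '1' in Delta, Gamma, and Zeta only — synapomorphy for {Delta, Gamma, Zeta}.
bioluminescent organ: derived state '1' in Theta only — an autapomorphy, so it tells us nothing about relationships among taxa.
Most parsimonious ingroup topology: ((Delta,(Zeta,Gamma)),Theta).
Zeta and Gamma form a cherry on this tree, so they are sister taxa.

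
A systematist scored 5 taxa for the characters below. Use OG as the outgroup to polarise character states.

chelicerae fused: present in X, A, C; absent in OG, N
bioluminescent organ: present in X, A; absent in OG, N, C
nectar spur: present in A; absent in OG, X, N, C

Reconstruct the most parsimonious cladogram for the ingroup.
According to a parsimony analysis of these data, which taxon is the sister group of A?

The outgroup has state 'absent' for every character, so 'present' is the derived state throughout.
chelicerae fused: derived state 'present' in A, C, and X only — synapomorphy for {A, C, X}.
Only A and X show the derived state 'present' for bioluminescent organ, supporting them as a clade.
nectar spur: derived state 'present' in A only — an autapomorphy, so it tells us nothing about relationships among taxa.
Most parsimonious ingroup topology: (((X,A),C),N).
A and X form a cherry on this tree, so they are sister taxa.

X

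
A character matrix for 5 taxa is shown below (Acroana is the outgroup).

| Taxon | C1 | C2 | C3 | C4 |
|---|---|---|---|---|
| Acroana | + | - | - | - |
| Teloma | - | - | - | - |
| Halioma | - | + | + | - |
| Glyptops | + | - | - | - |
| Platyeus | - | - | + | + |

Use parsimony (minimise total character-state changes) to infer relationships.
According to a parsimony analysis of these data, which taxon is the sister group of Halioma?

Character polarity is set by the outgroup: the derived state is whichever differs from the outgroup's state, so for C1 the derived state is '-', and for the remaining characters it is '+'.
Only Halioma, Platyeus, and Teloma show the derived state '-' for C1, supporting them as a clade.
C2: derived state '+' in Halioma only — an autapomorphy, so it tells us nothing about relationships among taxa.
Only Halioma and Platyeus show the derived state '+' for C3, supporting them as a clade.
C4: derived state '+' in Platyeus only — an autapomorphy, so it tells us nothing about relationships among taxa.
Most parsimonious ingroup topology: ((Teloma,(Halioma,Platyeus)),Glyptops).
Halioma and Platyeus form a cherry on this tree, so they are sister taxa.

Platyeus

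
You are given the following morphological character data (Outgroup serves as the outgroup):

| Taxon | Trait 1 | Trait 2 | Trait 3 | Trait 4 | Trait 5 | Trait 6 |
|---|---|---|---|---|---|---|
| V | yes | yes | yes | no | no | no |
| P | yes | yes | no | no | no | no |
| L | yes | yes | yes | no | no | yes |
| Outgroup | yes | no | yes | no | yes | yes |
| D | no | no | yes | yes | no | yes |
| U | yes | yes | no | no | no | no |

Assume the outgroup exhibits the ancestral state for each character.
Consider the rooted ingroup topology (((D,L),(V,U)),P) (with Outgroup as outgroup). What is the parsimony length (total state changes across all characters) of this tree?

9

Map each character onto (((D,L),(V,U)),P) (rooted by Outgroup) and count the minimum state changes it requires (Fitch parsimony):
Trait 1: 1; Trait 2: 2; Trait 3: 2; Trait 4: 1; Trait 5: 1; Trait 6: 2.
Total tree length = 9.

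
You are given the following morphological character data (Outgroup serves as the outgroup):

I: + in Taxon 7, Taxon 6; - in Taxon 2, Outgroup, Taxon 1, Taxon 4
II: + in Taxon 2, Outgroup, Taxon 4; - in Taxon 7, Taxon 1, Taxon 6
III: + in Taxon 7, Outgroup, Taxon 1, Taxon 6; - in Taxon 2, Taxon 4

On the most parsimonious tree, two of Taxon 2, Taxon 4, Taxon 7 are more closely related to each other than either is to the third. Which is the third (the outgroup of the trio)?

Taxon 7

Character polarity is set by the outgroup: the derived state is whichever differs from the outgroup's state, so for II, III the derived state is '-', and for the remaining characters it is '+'.
I (derived state '+') is shared by Taxon 6 and Taxon 7 — a synapomorphy uniting that clade.
II (derived state '-') is shared by Taxon 1, Taxon 6, and Taxon 7 — a synapomorphy uniting that clade.
III: derived state '-' in Taxon 2 and Taxon 4 only — synapomorphy for {Taxon 2, Taxon 4}.
Most parsimonious ingroup topology: (((Taxon 6,Taxon 7),Taxon 1),(Taxon 4,Taxon 2)).
Taxon 4 and Taxon 2 share a more recent common ancestor with each other than either does with Taxon 7, so Taxon 7 is the least closely related of the three.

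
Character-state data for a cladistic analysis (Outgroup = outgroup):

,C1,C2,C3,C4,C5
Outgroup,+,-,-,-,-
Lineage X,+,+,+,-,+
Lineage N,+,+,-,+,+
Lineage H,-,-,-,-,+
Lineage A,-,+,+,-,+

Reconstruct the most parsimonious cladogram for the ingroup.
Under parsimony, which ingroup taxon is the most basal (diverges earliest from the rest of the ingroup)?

Lineage H

Character polarity is set by the outgroup: the derived state is whichever differs from the outgroup's state, so for C1 the derived state is '-', and for the remaining characters it is '+'.
C1 groups Lineage A and Lineage H, which is incompatible with the clades supported by the remaining characters; treating it as convergent (homoplasy) costs fewer steps than any alternative tree.
C2: derived state '+' in Lineage A, Lineage N, and Lineage X only — synapomorphy for {Lineage A, Lineage N, Lineage X}.
C3 (derived state '+') is shared by Lineage A and Lineage X — a synapomorphy uniting that clade.
C4: derived state '+' in Lineage N only — an autapomorphy, so it tells us nothing about relationships among taxa.
C5 (derived state '+') is shared by all ingroup taxa — unites the whole ingroup.
Most parsimonious ingroup topology: (((Lineage X,Lineage A),Lineage N),Lineage H).
Lineage H is sister to the clade containing all other ingroup taxa, so it is the earliest-diverging (most basal) ingroup lineage.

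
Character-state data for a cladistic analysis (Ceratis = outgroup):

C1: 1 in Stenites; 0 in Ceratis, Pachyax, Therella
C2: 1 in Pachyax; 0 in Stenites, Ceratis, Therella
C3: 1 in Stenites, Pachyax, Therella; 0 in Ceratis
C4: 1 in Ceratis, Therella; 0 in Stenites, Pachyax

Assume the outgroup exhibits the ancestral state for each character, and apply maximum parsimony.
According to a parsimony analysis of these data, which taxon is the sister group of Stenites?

Pachyax

Character polarity is set by the outgroup: the derived state is whichever differs from the outgroup's state, so for C4 the derived state is '0', and for the remaining characters it is '1'.
C1: derived state '1' in Stenites only — an autapomorphy, so it tells us nothing about relationships among taxa.
C2: derived state '1' in Pachyax only — an autapomorphy, so it tells us nothing about relationships among taxa.
C3 (derived state '1') is shared by all ingroup taxa — unites the whole ingroup.
Only Pachyax and Stenites show the derived state '0' for C4, supporting them as a clade.
Most parsimonious ingroup topology: ((Stenites,Pachyax),Therella).
Stenites and Pachyax form a cherry on this tree, so they are sister taxa.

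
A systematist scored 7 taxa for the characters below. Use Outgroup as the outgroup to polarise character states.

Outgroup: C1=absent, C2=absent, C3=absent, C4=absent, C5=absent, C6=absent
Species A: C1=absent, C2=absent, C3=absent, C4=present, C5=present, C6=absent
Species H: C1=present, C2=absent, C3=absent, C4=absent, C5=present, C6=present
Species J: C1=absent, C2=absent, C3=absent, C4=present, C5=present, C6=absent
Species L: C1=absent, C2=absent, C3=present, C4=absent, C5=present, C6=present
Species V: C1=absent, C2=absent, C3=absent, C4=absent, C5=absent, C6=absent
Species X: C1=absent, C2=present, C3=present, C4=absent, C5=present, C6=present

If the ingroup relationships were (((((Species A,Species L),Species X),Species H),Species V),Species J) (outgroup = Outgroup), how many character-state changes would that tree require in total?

10

Map each character onto (((((Species A,Species L),Species X),Species H),Species V),Species J) (rooted by Outgroup) and count the minimum state changes it requires (Fitch parsimony):
C1: 1; C2: 1; C3: 2; C4: 2; C5: 2; C6: 2.
Total tree length = 10.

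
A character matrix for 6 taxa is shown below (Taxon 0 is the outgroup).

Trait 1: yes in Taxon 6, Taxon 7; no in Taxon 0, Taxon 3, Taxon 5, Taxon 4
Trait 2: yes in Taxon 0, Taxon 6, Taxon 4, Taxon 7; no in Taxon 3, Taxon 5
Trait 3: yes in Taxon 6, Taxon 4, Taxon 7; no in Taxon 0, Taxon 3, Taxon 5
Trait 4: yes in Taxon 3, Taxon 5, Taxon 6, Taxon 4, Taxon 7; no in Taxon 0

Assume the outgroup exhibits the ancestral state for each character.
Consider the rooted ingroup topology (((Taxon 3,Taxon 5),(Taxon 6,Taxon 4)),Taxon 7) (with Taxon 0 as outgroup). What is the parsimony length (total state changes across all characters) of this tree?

Map each character onto (((Taxon 3,Taxon 5),(Taxon 6,Taxon 4)),Taxon 7) (rooted by Taxon 0) and count the minimum state changes it requires (Fitch parsimony):
Trait 1: 2; Trait 2: 1; Trait 3: 2; Trait 4: 1.
Total tree length = 6.

6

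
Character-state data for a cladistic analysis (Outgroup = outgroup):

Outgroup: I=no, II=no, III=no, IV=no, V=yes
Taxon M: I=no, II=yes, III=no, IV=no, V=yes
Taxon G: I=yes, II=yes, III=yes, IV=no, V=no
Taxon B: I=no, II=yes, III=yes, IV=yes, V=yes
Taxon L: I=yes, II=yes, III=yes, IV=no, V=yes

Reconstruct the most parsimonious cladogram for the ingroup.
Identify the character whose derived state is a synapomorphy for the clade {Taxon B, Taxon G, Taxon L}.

Character polarity is set by the outgroup: the derived state is whichever differs from the outgroup's state, so for V the derived state is 'no', and for the remaining characters it is 'yes'.
Only Taxon G and Taxon L show the derived state 'yes' for I, supporting them as a clade.
All ingroup taxa share the derived state 'yes' for II; it defines the ingroup but does not resolve relationships within it.
III: derived state 'yes' in Taxon B, Taxon G, and Taxon L only — synapomorphy for {Taxon B, Taxon G, Taxon L}.
IV: derived state 'yes' in Taxon B only — an autapomorphy, so it tells us nothing about relationships among taxa.
V (derived state 'no') is unique to Taxon G (autapomorphy; uninformative for grouping).
Most parsimonious ingroup topology: (Taxon M,((Taxon G,Taxon L),Taxon B)).
The clade {Taxon B, Taxon G, Taxon L} is supported by III: its derived state 'yes' occurs in exactly those taxa and in no other taxon (including the outgroup).

III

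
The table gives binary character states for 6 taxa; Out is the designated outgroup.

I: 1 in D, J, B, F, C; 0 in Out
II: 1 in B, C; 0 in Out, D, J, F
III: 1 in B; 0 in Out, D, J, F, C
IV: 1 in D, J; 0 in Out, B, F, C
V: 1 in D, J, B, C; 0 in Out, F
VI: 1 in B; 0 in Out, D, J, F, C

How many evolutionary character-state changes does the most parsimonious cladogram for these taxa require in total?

6

The outgroup has state '0' for every character, so '1' is the derived state throughout.
All ingroup taxa share the derived state '1' for I; it defines the ingroup but does not resolve relationships within it.
II (derived state '1') is shared by B and C — a synapomorphy uniting that clade.
III: derived state '1' in B only — an autapomorphy, so it tells us nothing about relationships among taxa.
IV: derived state '1' in D and J only — synapomorphy for {D, J}.
V: derived state '1' in B, C, D, and J only — synapomorphy for {B, C, D, J}.
VI: derived state '1' in B only — an autapomorphy, so it tells us nothing about relationships among taxa.
Most parsimonious ingroup topology: (((D,J),(B,C)),F).
Changes per character on this tree: I: 1; II: 1; III: 1; IV: 1; V: 1; VI: 1.
Total = 6.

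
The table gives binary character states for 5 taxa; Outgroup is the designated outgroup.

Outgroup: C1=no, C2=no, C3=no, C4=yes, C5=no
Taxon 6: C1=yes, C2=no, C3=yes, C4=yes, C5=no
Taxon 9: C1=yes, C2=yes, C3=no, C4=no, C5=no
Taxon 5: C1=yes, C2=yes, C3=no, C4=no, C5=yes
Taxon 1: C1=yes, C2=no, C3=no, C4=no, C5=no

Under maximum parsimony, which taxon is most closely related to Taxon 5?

Character polarity is set by the outgroup: the derived state is whichever differs from the outgroup's state, so for C4 the derived state is 'no', and for the remaining characters it is 'yes'.
All ingroup taxa share the derived state 'yes' for C1; it defines the ingroup but does not resolve relationships within it.
Only Taxon 5 and Taxon 9 show the derived state 'yes' for C2, supporting them as a clade.
C3 (derived state 'yes') is unique to Taxon 6 (autapomorphy; uninformative for grouping).
Only Taxon 1, Taxon 5, and Taxon 9 show the derived state 'no' for C4, supporting them as a clade.
C5 (derived state 'yes') is unique to Taxon 5 (autapomorphy; uninformative for grouping).
Most parsimonious ingroup topology: (Taxon 6,((Taxon 9,Taxon 5),Taxon 1)).
Taxon 5 and Taxon 9 form a cherry on this tree, so they are sister taxa.

Taxon 9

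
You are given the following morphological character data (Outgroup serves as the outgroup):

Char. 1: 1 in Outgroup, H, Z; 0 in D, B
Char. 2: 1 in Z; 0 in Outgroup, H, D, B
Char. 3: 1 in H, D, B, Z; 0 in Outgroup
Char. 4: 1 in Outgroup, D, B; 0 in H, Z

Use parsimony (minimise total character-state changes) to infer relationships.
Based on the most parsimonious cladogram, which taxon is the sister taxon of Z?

H

Character polarity is set by the outgroup: the derived state is whichever differs from the outgroup's state, so for Char. 1, Char. 4 the derived state is '0', and for the remaining characters it is '1'.
Char. 1 (derived state '0') is shared by B and D — a synapomorphy uniting that clade.
Char. 2 (derived state '1') is unique to Z (autapomorphy; uninformative for grouping).
All ingroup taxa share the derived state '1' for Char. 3; it defines the ingroup but does not resolve relationships within it.
Only H and Z show the derived state '0' for Char. 4, supporting them as a clade.
Most parsimonious ingroup topology: ((H,Z),(D,B)).
Z and H form a cherry on this tree, so they are sister taxa.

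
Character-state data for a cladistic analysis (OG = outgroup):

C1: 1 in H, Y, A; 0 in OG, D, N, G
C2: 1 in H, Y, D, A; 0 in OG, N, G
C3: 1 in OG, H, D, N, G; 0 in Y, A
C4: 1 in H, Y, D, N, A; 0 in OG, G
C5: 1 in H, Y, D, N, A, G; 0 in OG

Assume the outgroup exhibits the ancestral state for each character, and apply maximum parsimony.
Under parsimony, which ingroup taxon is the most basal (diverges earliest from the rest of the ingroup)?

G

Character polarity is set by the outgroup: the derived state is whichever differs from the outgroup's state, so for C3 the derived state is '0', and for the remaining characters it is '1'.
C1 (derived state '1') is shared by A, H, and Y — a synapomorphy uniting that clade.
C2: derived state '1' in A, D, H, and Y only — synapomorphy for {A, D, H, Y}.
C3 (derived state '0') is shared by A and Y — a synapomorphy uniting that clade.
Only A, D, H, N, and Y show the derived state '1' for C4, supporting them as a clade.
C5 (derived state '1') is shared by all ingroup taxa — unites the whole ingroup.
Most parsimonious ingroup topology: ((((H,(Y,A)),D),N),G).
G is sister to the clade containing all other ingroup taxa, so it is the earliest-diverging (most basal) ingroup lineage.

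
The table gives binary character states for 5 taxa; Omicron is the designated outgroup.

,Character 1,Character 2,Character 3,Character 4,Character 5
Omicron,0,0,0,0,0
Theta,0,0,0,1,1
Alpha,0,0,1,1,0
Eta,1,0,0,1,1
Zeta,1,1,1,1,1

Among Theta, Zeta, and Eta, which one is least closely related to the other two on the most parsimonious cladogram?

Theta

The outgroup has state '0' for every character, so '1' is the derived state throughout.
Character 1: derived state '1' in Eta and Zeta only — synapomorphy for {Eta, Zeta}.
Character 2: derived state '1' in Zeta only — an autapomorphy, so it tells us nothing about relationships among taxa.
Character 3 groups Alpha and Zeta, which is incompatible with the clades supported by the remaining characters; treating it as convergent (homoplasy) costs fewer steps than any alternative tree.
All ingroup taxa share the derived state '1' for Character 4; it defines the ingroup but does not resolve relationships within it.
Character 5 (derived state '1') is shared by Eta, Theta, and Zeta — a synapomorphy uniting that clade.
Most parsimonious ingroup topology: ((Theta,(Eta,Zeta)),Alpha).
Eta and Zeta share a more recent common ancestor with each other than either does with Theta, so Theta is the least closely related of the three.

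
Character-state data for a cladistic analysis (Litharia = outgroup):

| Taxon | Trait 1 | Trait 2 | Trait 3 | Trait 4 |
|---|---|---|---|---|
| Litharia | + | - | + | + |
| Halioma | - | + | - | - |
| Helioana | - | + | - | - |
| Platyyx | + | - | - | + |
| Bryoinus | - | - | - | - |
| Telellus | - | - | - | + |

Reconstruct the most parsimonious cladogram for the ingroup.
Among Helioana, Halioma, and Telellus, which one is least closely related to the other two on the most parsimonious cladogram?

Character polarity is set by the outgroup: the derived state is whichever differs from the outgroup's state, so for Trait 1, Trait 3, Trait 4 the derived state is '-', and for the remaining characters it is '+'.
Only Bryoinus, Halioma, Helioana, and Telellus show the derived state '-' for Trait 1, supporting them as a clade.
Trait 2 (derived state '+') is shared by Halioma and Helioana — a synapomorphy uniting that clade.
All ingroup taxa share the derived state '-' for Trait 3; it defines the ingroup but does not resolve relationships within it.
Trait 4 (derived state '-') is shared by Bryoinus, Halioma, and Helioana — a synapomorphy uniting that clade.
Most parsimonious ingroup topology: ((((Halioma,Helioana),Bryoinus),Telellus),Platyyx).
Helioana and Halioma share a more recent common ancestor with each other than either does with Telellus, so Telellus is the least closely related of the three.

Telellus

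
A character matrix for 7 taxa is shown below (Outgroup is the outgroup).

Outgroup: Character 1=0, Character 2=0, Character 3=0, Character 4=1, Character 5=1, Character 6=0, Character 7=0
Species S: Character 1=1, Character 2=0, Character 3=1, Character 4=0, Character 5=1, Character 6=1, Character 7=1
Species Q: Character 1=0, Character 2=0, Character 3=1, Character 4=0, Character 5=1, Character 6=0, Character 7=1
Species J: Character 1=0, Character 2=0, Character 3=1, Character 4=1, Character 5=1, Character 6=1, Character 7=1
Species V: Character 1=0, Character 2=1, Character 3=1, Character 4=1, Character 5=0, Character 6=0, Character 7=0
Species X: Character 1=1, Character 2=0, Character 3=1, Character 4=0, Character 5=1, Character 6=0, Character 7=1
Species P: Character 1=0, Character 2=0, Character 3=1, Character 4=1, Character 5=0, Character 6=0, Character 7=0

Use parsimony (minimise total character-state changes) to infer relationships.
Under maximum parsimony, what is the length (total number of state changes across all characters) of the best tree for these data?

Character polarity is set by the outgroup: the derived state is whichever differs from the outgroup's state, so for Character 4, Character 5 the derived state is '0', and for the remaining characters it is '1'.
Character 1 (derived state '1') is shared by Species S and Species X — a synapomorphy uniting that clade.
Character 2 (derived state '1') is unique to Species V (autapomorphy; uninformative for grouping).
All ingroup taxa share the derived state '1' for Character 3; it defines the ingroup but does not resolve relationships within it.
Only Species Q, Species S, and Species X show the derived state '0' for Character 4, supporting them as a clade.
Only Species P and Species V show the derived state '0' for Character 5, supporting them as a clade.
Character 6 groups Species J and Species S, which is incompatible with the clades supported by the remaining characters; treating it as convergent (homoplasy) costs fewer steps than any alternative tree.
Character 7 (derived state '1') is shared by Species J, Species Q, Species S, and Species X — a synapomorphy uniting that clade.
Most parsimonious ingroup topology: ((((Species S,Species X),Species Q),Species J),(Species V,Species P)).
Changes per character on this tree: Character 1: 1; Character 2: 1; Character 3: 1; Character 4: 1; Character 5: 1; Character 6: 2; Character 7: 1.
Total = 8.

8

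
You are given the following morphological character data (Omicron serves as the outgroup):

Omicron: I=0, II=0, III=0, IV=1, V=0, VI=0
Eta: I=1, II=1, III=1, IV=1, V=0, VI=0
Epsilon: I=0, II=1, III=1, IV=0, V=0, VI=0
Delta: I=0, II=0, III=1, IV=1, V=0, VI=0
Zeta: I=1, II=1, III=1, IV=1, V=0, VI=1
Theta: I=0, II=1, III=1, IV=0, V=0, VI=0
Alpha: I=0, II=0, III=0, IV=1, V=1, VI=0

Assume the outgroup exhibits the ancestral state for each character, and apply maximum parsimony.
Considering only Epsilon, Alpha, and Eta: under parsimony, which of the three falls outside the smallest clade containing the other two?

Character polarity is set by the outgroup: the derived state is whichever differs from the outgroup's state, so for IV the derived state is '0', and for the remaining characters it is '1'.
I (derived state '1') is shared by Eta and Zeta — a synapomorphy uniting that clade.
II (derived state '1') is shared by Epsilon, Eta, Theta, and Zeta — a synapomorphy uniting that clade.
III: derived state '1' in Delta, Epsilon, Eta, Theta, and Zeta only — synapomorphy for {Delta, Epsilon, Eta, Theta, Zeta}.
Only Epsilon and Theta show the derived state '0' for IV, supporting them as a clade.
V (derived state '1') is unique to Alpha (autapomorphy; uninformative for grouping).
VI (derived state '1') is unique to Zeta (autapomorphy; uninformative for grouping).
Most parsimonious ingroup topology: ((((Eta,Zeta),(Epsilon,Theta)),Delta),Alpha).
Eta and Epsilon share a more recent common ancestor with each other than either does with Alpha, so Alpha is the least closely related of the three.

Alpha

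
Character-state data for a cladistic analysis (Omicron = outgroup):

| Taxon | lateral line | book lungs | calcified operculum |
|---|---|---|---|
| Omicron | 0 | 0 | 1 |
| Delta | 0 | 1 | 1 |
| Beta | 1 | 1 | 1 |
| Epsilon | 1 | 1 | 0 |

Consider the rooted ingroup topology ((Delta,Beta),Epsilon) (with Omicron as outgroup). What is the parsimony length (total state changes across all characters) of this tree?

Map each character onto ((Delta,Beta),Epsilon) (rooted by Omicron) and count the minimum state changes it requires (Fitch parsimony):
lateral line: 2; book lungs: 1; calcified operculum: 1.
Total tree length = 4.

4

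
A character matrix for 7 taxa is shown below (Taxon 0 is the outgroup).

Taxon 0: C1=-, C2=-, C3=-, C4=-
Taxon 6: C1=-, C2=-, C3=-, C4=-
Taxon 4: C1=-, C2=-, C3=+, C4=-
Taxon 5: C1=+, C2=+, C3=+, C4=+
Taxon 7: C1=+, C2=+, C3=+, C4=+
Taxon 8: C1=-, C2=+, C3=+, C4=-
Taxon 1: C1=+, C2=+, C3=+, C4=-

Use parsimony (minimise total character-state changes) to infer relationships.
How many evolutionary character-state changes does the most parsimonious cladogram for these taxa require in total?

The outgroup has state '-' for every character, so '+' is the derived state throughout.
C1 (derived state '+') is shared by Taxon 1, Taxon 5, and Taxon 7 — a synapomorphy uniting that clade.
C2 (derived state '+') is shared by Taxon 1, Taxon 5, Taxon 7, and Taxon 8 — a synapomorphy uniting that clade.
Only Taxon 1, Taxon 4, Taxon 5, Taxon 7, and Taxon 8 show the derived state '+' for C3, supporting them as a clade.
Only Taxon 5 and Taxon 7 show the derived state '+' for C4, supporting them as a clade.
Most parsimonious ingroup topology: (Taxon 6,(Taxon 4,(((Taxon 5,Taxon 7),Taxon 1),Taxon 8))).
Changes per character on this tree: C1: 1; C2: 1; C3: 1; C4: 1.
Total = 4.

4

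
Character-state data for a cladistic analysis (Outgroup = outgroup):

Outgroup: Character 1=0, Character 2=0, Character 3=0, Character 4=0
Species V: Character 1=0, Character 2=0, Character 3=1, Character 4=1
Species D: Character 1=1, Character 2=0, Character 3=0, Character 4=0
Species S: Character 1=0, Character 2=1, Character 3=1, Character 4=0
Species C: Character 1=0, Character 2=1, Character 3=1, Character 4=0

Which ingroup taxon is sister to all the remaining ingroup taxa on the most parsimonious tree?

Species D

The outgroup has state '0' for every character, so '1' is the derived state throughout.
Character 1: derived state '1' in Species D only — an autapomorphy, so it tells us nothing about relationships among taxa.
Only Species C and Species S show the derived state '1' for Character 2, supporting them as a clade.
Character 3 (derived state '1') is shared by Species C, Species S, and Species V — a synapomorphy uniting that clade.
Character 4 (derived state '1') is unique to Species V (autapomorphy; uninformative for grouping).
Most parsimonious ingroup topology: ((Species V,(Species S,Species C)),Species D).
Species D is sister to the clade containing all other ingroup taxa, so it is the earliest-diverging (most basal) ingroup lineage.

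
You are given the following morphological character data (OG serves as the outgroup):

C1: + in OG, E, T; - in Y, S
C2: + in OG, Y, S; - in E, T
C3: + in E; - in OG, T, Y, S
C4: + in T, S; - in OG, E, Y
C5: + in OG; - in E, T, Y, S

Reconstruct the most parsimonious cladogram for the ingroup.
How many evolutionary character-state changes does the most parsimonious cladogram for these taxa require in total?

6

Character polarity is set by the outgroup: the derived state is whichever differs from the outgroup's state, so for C1, C2, C5 the derived state is '-', and for the remaining characters it is '+'.
Only S and Y show the derived state '-' for C1, supporting them as a clade.
C2: derived state '-' in E and T only — synapomorphy for {E, T}.
C3 (derived state '+') is unique to E (autapomorphy; uninformative for grouping).
C4 (state '+') occurs in S and T but conflicts with the nesting implied by the other characters — most parsimoniously interpreted as homoplasy.
All ingroup taxa share the derived state '-' for C5; it defines the ingroup but does not resolve relationships within it.
Most parsimonious ingroup topology: ((E,T),(Y,S)).
Changes per character on this tree: C1: 1; C2: 1; C3: 1; C4: 2; C5: 1.
Total = 6.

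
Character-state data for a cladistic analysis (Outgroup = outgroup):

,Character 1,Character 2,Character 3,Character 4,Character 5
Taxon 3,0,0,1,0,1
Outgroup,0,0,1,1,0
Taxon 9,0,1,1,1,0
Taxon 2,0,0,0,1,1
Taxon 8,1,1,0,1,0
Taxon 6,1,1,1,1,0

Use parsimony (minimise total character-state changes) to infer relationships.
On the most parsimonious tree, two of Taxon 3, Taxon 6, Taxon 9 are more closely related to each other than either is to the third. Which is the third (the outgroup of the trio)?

Taxon 3

Character polarity is set by the outgroup: the derived state is whichever differs from the outgroup's state, so for Character 3, Character 4 the derived state is '0', and for the remaining characters it is '1'.
Character 1 (derived state '1') is shared by Taxon 6 and Taxon 8 — a synapomorphy uniting that clade.
Character 2 (derived state '1') is shared by Taxon 6, Taxon 8, and Taxon 9 — a synapomorphy uniting that clade.
Character 3 groups Taxon 2 and Taxon 8, which is incompatible with the clades supported by the remaining characters; treating it as convergent (homoplasy) costs fewer steps than any alternative tree.
Character 4: derived state '0' in Taxon 3 only — an autapomorphy, so it tells us nothing about relationships among taxa.
Character 5: derived state '1' in Taxon 2 and Taxon 3 only — synapomorphy for {Taxon 2, Taxon 3}.
Most parsimonious ingroup topology: ((Taxon 9,(Taxon 6,Taxon 8)),(Taxon 2,Taxon 3)).
Taxon 6 and Taxon 9 share a more recent common ancestor with each other than either does with Taxon 3, so Taxon 3 is the least closely related of the three.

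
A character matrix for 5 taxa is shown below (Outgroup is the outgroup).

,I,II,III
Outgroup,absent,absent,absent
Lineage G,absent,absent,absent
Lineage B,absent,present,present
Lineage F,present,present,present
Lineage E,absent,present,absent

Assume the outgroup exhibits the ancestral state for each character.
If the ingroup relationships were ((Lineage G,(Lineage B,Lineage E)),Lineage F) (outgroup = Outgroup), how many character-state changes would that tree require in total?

Map each character onto ((Lineage G,(Lineage B,Lineage E)),Lineage F) (rooted by Outgroup) and count the minimum state changes it requires (Fitch parsimony):
I: 1; II: 2; III: 2.
Total tree length = 5.

5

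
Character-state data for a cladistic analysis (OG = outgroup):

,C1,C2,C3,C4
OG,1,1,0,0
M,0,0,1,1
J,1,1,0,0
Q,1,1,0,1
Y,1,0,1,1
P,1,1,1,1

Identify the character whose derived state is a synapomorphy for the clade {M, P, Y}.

C3

Character polarity is set by the outgroup: the derived state is whichever differs from the outgroup's state, so for C1, C2 the derived state is '0', and for the remaining characters it is '1'.
C1: derived state '0' in M only — an autapomorphy, so it tells us nothing about relationships among taxa.
Only M and Y show the derived state '0' for C2, supporting them as a clade.
Only M, P, and Y show the derived state '1' for C3, supporting them as a clade.
C4 (derived state '1') is shared by M, P, Q, and Y — a synapomorphy uniting that clade.
Most parsimonious ingroup topology: ((((M,Y),P),Q),J).
The clade {M, P, Y} is supported by C3: its derived state '1' occurs in exactly those taxa and in no other taxon (including the outgroup).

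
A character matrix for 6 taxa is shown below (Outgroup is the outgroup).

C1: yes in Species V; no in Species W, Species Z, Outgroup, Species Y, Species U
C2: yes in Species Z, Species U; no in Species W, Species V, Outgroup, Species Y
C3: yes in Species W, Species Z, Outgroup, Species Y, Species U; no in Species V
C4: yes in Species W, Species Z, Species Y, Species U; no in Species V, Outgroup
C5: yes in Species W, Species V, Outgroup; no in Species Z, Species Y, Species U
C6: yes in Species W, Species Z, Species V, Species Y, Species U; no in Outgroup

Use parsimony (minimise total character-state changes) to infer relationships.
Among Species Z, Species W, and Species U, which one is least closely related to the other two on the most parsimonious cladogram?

Character polarity is set by the outgroup: the derived state is whichever differs from the outgroup's state, so for C3, C5 the derived state is 'no', and for the remaining characters it is 'yes'.
C1 (derived state 'yes') is unique to Species V (autapomorphy; uninformative for grouping).
C2 (derived state 'yes') is shared by Species U and Species Z — a synapomorphy uniting that clade.
C3: derived state 'no' in Species V only — an autapomorphy, so it tells us nothing about relationships among taxa.
C4: derived state 'yes' in Species U, Species W, Species Y, and Species Z only — synapomorphy for {Species U, Species W, Species Y, Species Z}.
Only Species U, Species Y, and Species Z show the derived state 'no' for C5, supporting them as a clade.
C6 (derived state 'yes') is shared by all ingroup taxa — unites the whole ingroup.
Most parsimonious ingroup topology: ((((Species Z,Species U),Species Y),Species W),Species V).
Species Z and Species U share a more recent common ancestor with each other than either does with Species W, so Species W is the least closely related of the three.

Species W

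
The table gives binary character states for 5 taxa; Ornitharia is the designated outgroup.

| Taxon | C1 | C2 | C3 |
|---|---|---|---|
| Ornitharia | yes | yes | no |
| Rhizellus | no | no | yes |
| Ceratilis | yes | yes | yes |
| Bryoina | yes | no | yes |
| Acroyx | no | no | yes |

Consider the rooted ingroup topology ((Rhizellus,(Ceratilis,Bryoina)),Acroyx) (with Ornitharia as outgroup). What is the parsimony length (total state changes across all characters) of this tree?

5

Map each character onto ((Rhizellus,(Ceratilis,Bryoina)),Acroyx) (rooted by Ornitharia) and count the minimum state changes it requires (Fitch parsimony):
C1: 2; C2: 2; C3: 1.
Total tree length = 5.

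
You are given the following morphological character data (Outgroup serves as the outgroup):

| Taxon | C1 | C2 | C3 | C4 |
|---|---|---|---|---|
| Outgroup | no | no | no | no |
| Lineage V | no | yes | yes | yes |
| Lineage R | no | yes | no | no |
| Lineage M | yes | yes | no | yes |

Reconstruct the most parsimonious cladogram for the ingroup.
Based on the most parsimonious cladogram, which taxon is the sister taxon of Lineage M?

Lineage V

The outgroup has state 'no' for every character, so 'yes' is the derived state throughout.
C1: derived state 'yes' in Lineage M only — an autapomorphy, so it tells us nothing about relationships among taxa.
C2 (derived state 'yes') is shared by all ingroup taxa — unites the whole ingroup.
C3: derived state 'yes' in Lineage V only — an autapomorphy, so it tells us nothing about relationships among taxa.
C4: derived state 'yes' in Lineage M and Lineage V only — synapomorphy for {Lineage M, Lineage V}.
Most parsimonious ingroup topology: ((Lineage V,Lineage M),Lineage R).
Lineage M and Lineage V form a cherry on this tree, so they are sister taxa.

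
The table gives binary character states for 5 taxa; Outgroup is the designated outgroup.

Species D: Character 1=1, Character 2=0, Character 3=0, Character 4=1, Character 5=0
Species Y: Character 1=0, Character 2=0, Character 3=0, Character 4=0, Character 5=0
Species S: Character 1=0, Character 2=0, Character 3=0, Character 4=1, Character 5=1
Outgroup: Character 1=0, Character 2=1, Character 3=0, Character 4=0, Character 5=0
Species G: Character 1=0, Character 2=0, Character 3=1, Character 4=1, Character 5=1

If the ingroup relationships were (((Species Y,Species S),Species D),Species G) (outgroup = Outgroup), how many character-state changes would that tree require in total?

7

Map each character onto (((Species Y,Species S),Species D),Species G) (rooted by Outgroup) and count the minimum state changes it requires (Fitch parsimony):
Character 1: 1; Character 2: 1; Character 3: 1; Character 4: 2; Character 5: 2.
Total tree length = 7.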